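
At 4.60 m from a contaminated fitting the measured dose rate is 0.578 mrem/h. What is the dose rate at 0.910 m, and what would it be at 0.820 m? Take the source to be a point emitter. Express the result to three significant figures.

By the inverse-square law,
At 0.910 m: 0.578 × (4.60/0.910)² = 0.578 × 25.55 = 14.77 mrem/h
At 0.820 m: 14.77 × (0.910/0.820)² = 14.77 × 1.232 = 18.20 mrem/h.

14.8 mrem/h; 18.2 mrem/h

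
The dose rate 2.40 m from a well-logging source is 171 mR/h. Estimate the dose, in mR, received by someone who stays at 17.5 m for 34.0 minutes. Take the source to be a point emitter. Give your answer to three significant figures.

Intensity scales as (d₁/d₂)², so rate at 17.5 m:
171 × (2.40/17.5)² = 171 × 0.01881 = 3.217 mR/h.
Dose = rate × time = 3.217 mR/h × 0.5667 h = 1.823 mR.

1.82 mR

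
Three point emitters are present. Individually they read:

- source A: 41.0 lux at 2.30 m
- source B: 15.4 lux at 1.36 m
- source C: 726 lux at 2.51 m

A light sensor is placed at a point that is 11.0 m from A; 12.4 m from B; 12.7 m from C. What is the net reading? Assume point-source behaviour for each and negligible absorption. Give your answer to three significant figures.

30.3 lux

Each source contributes Iᵢ·(dᵢ/rᵢ)²; contributions add.
A: 41.0 × (2.30/11.0)² = 1.792 lux
B: 15.4 × (1.36/12.4)² = 0.1852 lux
C: 726 × (2.51/12.7)² = 28.36 lux
Total = 1.792 + 0.1852 + 28.36 = 30.34 lux.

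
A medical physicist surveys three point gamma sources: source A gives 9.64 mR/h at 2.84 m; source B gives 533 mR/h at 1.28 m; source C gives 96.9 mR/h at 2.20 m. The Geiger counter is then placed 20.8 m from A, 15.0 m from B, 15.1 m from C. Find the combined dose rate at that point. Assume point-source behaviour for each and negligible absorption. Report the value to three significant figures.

By superposition, sum each source's inverse-square contribution:
A: 9.64 × (2.84/20.8)² = 0.1797 mR/h
B: 533 × (1.28/15.0)² = 3.881 mR/h
C: 96.9 × (2.20/15.1)² = 2.057 mR/h
Total = 0.1797 + 3.881 + 2.057 = 6.118 mR/h.

6.12 mR/h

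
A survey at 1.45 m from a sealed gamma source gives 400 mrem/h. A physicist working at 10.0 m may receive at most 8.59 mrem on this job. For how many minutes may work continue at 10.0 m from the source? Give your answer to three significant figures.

Using I₁d₁² = I₂d₂², rate at 10.0 m:
400 × (1.45/10.0)² = 400 × 0.02102 = 8.408 mrem/h.
Stay time = 8.59 mrem ÷ 8.408 mrem/h = 1.022 h = 61.32 min.

61.3 min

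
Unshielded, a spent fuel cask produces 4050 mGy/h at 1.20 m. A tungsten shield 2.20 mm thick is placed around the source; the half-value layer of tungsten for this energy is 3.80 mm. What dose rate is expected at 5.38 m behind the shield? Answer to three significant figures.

135 mGy/h

Distance alone: 4050 × (1.20/5.38)² = 4050 × 0.04975 = 201.5 mGy/h.
Shield: 2.20/3.80 = 0.5789 half-value layers → attenuation 2^(−0.5789) = 0.6695.
Combined: 201.5 × 0.6695 = 134.9 mGy/h.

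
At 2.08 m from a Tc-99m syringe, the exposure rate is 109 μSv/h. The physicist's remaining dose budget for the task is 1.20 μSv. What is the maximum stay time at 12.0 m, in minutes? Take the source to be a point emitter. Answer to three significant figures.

Using I₁d₁² = I₂d₂², rate at 12.0 m:
109 × (2.08/12.0)² = 109 × 0.03004 = 3.274 μSv/h.
Stay time = 1.20 μSv ÷ 3.274 μSv/h = 0.3665 h = 21.99 min.

22.0 min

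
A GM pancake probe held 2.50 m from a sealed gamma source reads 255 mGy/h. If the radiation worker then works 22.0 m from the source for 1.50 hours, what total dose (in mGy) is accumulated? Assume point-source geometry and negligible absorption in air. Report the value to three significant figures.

4.94 mGy

Since intensity falls as 1/r², rate at 22.0 m:
255 × (2.50/22.0)² = 255 × 0.01291 = 3.292 mGy/h.
Dose = rate × time = 3.292 mGy/h × 1.500 h = 4.938 mGy.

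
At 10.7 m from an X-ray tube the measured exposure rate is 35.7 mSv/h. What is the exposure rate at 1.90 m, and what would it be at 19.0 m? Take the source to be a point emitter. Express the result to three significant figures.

Since intensity falls as 1/r²,
At 1.90 m: 35.7 × (10.7/1.90)² = 35.7 × 31.71 = 1132 mSv/h
At 19.0 m: (1.90/19.0)² = 0.01000, so 1132 × 0.01000 = 11.32 mSv/h.

1130 mSv/h; 11.3 mSv/h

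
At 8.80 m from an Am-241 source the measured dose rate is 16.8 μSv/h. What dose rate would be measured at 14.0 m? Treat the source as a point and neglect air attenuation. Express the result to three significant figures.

6.64 μSv/h

Intensity scales as (d₁/d₂)², so scaling from 8.80 m to 14.0 m:
(8.80/14.0)² = 0.3951, so 16.8 × 0.3951 = 6.638 μSv/h.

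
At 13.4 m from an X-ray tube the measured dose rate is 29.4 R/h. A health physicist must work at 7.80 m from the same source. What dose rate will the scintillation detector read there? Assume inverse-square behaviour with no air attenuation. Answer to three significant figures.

By the inverse-square law, scaling from 13.4 m to 7.80 m:
29.4 × (13.4/7.80)² = 29.4 × 2.951 = 86.76 R/h.

86.8 R/h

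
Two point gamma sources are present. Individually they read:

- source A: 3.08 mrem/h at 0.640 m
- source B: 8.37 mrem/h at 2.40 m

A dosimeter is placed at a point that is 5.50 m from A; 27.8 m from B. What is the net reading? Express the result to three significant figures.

0.104 mrem/h

Each source contributes Iᵢ·(dᵢ/rᵢ)²; contributions add.
A: 3.08 × (0.640/5.50)² = 0.04170 mrem/h
B: 8.37 × (2.40/27.8)² = 0.06238 mrem/h
Total = 0.04170 + 0.06238 = 0.1041 mrem/h.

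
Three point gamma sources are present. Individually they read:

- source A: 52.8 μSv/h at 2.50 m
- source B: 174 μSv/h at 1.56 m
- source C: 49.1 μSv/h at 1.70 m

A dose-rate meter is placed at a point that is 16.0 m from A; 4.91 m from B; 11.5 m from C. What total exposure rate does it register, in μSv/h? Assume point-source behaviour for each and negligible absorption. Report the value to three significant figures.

19.9 μSv/h

By superposition, sum each source's inverse-square contribution:
A: 52.8 × (2.50/16.0)² = 1.289 μSv/h
B: 174 × (1.56/4.91)² = 17.56 μSv/h
C: 49.1 × (1.70/11.5)² = 1.073 μSv/h
Total = 1.289 + 17.56 + 1.073 = 19.92 μSv/h.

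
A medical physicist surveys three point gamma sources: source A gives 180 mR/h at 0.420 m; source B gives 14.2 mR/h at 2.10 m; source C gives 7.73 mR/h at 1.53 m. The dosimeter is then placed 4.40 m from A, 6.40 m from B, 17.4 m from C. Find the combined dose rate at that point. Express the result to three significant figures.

Each source contributes Iᵢ·(dᵢ/rᵢ)²; contributions add.
A: 180 × (0.420/4.40)² = 1.640 mR/h
B: 14.2 × (2.10/6.40)² = 1.529 mR/h
C: 7.73 × (1.53/17.4)² = 0.05977 mR/h
Total = 1.640 + 1.529 + 0.05977 = 3.229 mR/h.

3.23 mR/h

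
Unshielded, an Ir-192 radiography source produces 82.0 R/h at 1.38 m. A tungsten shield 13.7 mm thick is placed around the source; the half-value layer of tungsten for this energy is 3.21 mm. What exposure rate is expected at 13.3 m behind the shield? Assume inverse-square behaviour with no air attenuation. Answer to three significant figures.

Distance alone: (1.38/13.3)² = 0.01077, so 82.0 × 0.01077 = 0.8831 R/h.
Shield: 13.7/3.21 = 4.268 half-value layers → attenuation 2^(−4.268) = 0.05190.
Combined: 0.8831 × 0.05190 = 0.04583 R/h.

0.0458 R/h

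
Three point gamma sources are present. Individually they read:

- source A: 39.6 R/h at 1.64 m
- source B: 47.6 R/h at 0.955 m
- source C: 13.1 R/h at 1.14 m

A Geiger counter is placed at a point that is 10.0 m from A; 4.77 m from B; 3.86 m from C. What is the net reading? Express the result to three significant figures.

4.12 R/h

Each source contributes Iᵢ·(dᵢ/rᵢ)²; contributions add.
A: 39.6 × (1.64/10.0)² = 1.065 R/h
B: 47.6 × (0.955/4.77)² = 1.908 R/h
C: 13.1 × (1.14/3.86)² = 1.143 R/h
Total = 1.065 + 1.908 + 1.143 = 4.116 R/h.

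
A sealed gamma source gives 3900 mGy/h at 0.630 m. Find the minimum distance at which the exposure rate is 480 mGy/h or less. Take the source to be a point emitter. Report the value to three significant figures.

Since intensity falls as 1/r², d₂ = d₁·√(I₁/I₂).
I₁/I₂ = 3900/480 = 8.125, so d₂ = 0.630 × √8.125 = 1.796 m.

1.80 m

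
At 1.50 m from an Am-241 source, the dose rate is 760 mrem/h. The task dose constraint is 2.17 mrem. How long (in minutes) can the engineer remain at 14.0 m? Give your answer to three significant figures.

14.9 min

By the inverse-square law, rate at 14.0 m:
(1.50/14.0)² = 0.01148, so 760 × 0.01148 = 8.725 mrem/h.
Stay time = 2.17 mrem ÷ 8.725 mrem/h = 0.2487 h = 14.92 min.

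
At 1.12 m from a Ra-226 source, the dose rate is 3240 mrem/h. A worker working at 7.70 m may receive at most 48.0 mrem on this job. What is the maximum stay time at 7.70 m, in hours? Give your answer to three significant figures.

Using I₁d₁² = I₂d₂², rate at 7.70 m:
(1.12/7.70)² = 0.02116, so 3240 × 0.02116 = 68.56 mrem/h.
Stay time = 48.0 mrem ÷ 68.56 mrem/h = 0.7001 h.

0.700 h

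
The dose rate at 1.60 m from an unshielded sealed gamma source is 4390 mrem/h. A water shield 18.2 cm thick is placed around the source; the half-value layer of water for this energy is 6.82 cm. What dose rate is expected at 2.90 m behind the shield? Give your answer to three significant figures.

210 mrem/h

Distance alone: 4390 × (1.60/2.90)² = 4390 × 0.3044 = 1336 mrem/h.
Shield: 18.2/6.82 = 2.669 half-value layers → attenuation 2^(−2.669) = 0.1572.
Combined: 1336 × 0.1572 = 210.0 mrem/h.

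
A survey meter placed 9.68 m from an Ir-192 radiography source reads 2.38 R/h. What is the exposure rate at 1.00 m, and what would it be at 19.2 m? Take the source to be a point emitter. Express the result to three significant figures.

223 R/h; 0.605 R/h

Since intensity falls as 1/r²,
At 1.00 m: 2.38 × (9.68/1.00)² = 2.38 × 93.70 = 223.0 R/h
At 19.2 m: (1.00/19.2)² = 0.002713, so 223.0 × 0.002713 = 0.6050 R/h.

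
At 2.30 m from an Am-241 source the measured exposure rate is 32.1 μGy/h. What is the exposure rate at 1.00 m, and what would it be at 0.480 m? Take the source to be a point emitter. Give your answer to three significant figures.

Using I₁d₁² = I₂d₂²,
At 1.00 m: (2.30/1.00)² = 5.290, so 32.1 × 5.290 = 169.8 μGy/h
At 0.480 m: 169.8 × (1.00/0.480)² = 169.8 × 4.340 = 736.9 μGy/h.

170 μGy/h; 737 μGy/h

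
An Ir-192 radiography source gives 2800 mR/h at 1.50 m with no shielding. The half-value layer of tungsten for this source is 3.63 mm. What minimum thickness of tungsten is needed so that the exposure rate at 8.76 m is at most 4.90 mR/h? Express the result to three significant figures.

14.8 mm

At 8.76 m, distance alone gives 2800 × (1.50/8.76)² = 2800 × 0.02932 = 82.10 mR/h.
Further attenuation needed: 82.10/4.90 = 16.76.
n = log₂(16.76) = 4.067 half-value layers.
Thickness = 4.067 × 3.63 mm = 14.76 mm.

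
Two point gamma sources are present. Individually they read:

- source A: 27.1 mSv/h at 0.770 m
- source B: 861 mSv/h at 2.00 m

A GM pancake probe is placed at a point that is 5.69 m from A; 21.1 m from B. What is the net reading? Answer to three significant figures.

By superposition, sum each source's inverse-square contribution:
A: 27.1 × (0.770/5.69)² = 0.4963 mSv/h
B: 861 × (2.00/21.1)² = 7.736 mSv/h
Total = 0.4963 + 7.736 = 8.232 mSv/h.

8.23 mSv/h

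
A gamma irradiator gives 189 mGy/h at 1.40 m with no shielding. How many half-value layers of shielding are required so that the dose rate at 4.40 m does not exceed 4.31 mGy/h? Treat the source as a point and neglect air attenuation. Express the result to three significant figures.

At 4.40 m, distance alone gives (1.40/4.40)² = 0.1012, so 189 × 0.1012 = 19.13 mGy/h.
Further attenuation needed: 19.13/4.31 = 4.439.
n = log₂(4.439) = 2.150 half-value layers.

2.15 half-value layers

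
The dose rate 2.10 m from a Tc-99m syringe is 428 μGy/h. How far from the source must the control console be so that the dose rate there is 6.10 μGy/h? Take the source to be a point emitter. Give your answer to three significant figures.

Using I₁d₁² = I₂d₂², d₂ = d₁·√(I₁/I₂).
I₁/I₂ = 428/6.10 = 70.16, so d₂ = 2.10 × √70.16 = 17.59 m.

17.6 m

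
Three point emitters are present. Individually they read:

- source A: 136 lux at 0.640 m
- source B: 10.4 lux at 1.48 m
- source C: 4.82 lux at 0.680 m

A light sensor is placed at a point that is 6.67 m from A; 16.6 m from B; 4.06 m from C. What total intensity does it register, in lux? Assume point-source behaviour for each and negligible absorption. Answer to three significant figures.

Each source contributes Iᵢ·(dᵢ/rᵢ)²; contributions add.
A: 136 × (0.640/6.67)² = 1.252 lux
B: 10.4 × (1.48/16.6)² = 0.08267 lux
C: 4.82 × (0.680/4.06)² = 0.1352 lux
Total = 1.252 + 0.08267 + 0.1352 = 1.470 lux.

1.47 lux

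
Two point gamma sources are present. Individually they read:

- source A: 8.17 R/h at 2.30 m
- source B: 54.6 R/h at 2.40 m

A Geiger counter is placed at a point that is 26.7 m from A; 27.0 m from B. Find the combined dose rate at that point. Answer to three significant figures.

By superposition, sum each source's inverse-square contribution:
A: 8.17 × (2.30/26.7)² = 0.06063 R/h
B: 54.6 × (2.40/27.0)² = 0.4314 R/h
Total = 0.06063 + 0.4314 = 0.4920 R/h.

0.492 R/h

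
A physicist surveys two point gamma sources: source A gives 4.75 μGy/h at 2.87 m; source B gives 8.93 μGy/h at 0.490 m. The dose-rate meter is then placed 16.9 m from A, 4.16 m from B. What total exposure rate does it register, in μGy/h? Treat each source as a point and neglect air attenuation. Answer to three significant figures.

0.261 μGy/h

Each source contributes Iᵢ·(dᵢ/rᵢ)²; contributions add.
A: 4.75 × (2.87/16.9)² = 0.1370 μGy/h
B: 8.93 × (0.490/4.16)² = 0.1239 μGy/h
Total = 0.1370 + 0.1239 = 0.2609 μGy/h.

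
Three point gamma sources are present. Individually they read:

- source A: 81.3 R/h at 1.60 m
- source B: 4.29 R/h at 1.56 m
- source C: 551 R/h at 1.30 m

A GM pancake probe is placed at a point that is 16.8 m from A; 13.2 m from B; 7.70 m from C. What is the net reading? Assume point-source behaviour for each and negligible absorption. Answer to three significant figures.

16.5 R/h

By superposition, sum each source's inverse-square contribution:
A: 81.3 × (1.60/16.8)² = 0.7374 R/h
B: 4.29 × (1.56/13.2)² = 0.05992 R/h
C: 551 × (1.30/7.70)² = 15.71 R/h
Total = 0.7374 + 0.05992 + 15.71 = 16.51 R/h.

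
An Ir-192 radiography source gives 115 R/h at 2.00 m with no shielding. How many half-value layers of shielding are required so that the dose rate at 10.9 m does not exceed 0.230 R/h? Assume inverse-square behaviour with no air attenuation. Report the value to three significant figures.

4.07 half-value layers

At 10.9 m, distance alone gives 115 × (2.00/10.9)² = 115 × 0.03367 = 3.872 R/h.
Further attenuation needed: 3.872/0.230 = 16.83.
n = log₂(16.83) = 4.073 half-value layers.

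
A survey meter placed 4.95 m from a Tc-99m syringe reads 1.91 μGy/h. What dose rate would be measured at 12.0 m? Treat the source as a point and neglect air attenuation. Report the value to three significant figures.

Using I₁d₁² = I₂d₂², scaling from 4.95 m to 12.0 m:
(4.95/12.0)² = 0.1702, so 1.91 × 0.1702 = 0.3251 μGy/h.

0.325 μGy/h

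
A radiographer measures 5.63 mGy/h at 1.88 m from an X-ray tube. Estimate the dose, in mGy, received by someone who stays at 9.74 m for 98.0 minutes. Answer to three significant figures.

Using I₁d₁² = I₂d₂², rate at 9.74 m:
(1.88/9.74)² = 0.03726, so 5.63 × 0.03726 = 0.2098 mGy/h.
Dose = rate × time = 0.2098 mGy/h × 1.633 h = 0.3426 mGy.

0.343 mGy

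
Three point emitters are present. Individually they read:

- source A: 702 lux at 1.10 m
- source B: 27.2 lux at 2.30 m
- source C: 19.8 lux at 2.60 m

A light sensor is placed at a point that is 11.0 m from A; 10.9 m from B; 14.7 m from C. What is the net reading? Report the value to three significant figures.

8.85 lux

Each source contributes Iᵢ·(dᵢ/rᵢ)²; contributions add.
A: 702 × (1.10/11.0)² = 7.020 lux
B: 27.2 × (2.30/10.9)² = 1.211 lux
C: 19.8 × (2.60/14.7)² = 0.6194 lux
Total = 7.020 + 1.211 + 0.6194 = 8.850 lux.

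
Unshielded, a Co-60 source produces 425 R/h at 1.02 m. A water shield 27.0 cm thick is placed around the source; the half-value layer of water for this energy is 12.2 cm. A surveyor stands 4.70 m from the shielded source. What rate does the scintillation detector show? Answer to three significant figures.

Distance alone: 425 × (1.02/4.70)² = 425 × 0.04710 = 20.02 R/h.
Shield: 27.0/12.2 = 2.213 half-value layers → attenuation 2^(−2.213) = 0.2157.
Combined: 20.02 × 0.2157 = 4.318 R/h.

4.32 R/h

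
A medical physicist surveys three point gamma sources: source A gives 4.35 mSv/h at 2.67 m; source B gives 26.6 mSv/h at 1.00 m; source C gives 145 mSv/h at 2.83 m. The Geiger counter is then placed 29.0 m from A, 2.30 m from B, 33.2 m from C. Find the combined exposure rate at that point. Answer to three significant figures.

By superposition, sum each source's inverse-square contribution:
A: 4.35 × (2.67/29.0)² = 0.03687 mSv/h
B: 26.6 × (1.00/2.30)² = 5.028 mSv/h
C: 145 × (2.83/33.2)² = 1.054 mSv/h
Total = 0.03687 + 5.028 + 1.054 = 6.119 mSv/h.

6.12 mSv/h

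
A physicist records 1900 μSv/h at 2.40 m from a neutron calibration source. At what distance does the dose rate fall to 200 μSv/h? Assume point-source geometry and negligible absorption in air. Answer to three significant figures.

By the inverse-square law, d₂ = d₁·√(I₁/I₂).
I₁/I₂ = 1900/200 = 9.500, so d₂ = 2.40 × √9.500 = 7.397 m.

7.40 m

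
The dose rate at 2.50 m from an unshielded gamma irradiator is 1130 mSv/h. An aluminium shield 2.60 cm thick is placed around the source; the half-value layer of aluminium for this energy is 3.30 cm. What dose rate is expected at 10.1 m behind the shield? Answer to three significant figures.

Distance alone: (2.50/10.1)² = 0.06127, so 1130 × 0.06127 = 69.24 mSv/h.
Shield: 2.60/3.30 = 0.7879 half-value layers → attenuation 2^(−0.7879) = 0.5792.
Combined: 69.24 × 0.5792 = 40.10 mSv/h.

40.1 mSv/h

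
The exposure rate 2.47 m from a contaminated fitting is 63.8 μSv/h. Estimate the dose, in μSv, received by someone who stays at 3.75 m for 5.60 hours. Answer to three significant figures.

Intensity scales as (d₁/d₂)², so rate at 3.75 m:
(2.47/3.75)² = 0.4338, so 63.8 × 0.4338 = 27.68 μSv/h.
Dose = rate × time = 27.68 μSv/h × 5.600 h = 155.0 μSv.

155 μSv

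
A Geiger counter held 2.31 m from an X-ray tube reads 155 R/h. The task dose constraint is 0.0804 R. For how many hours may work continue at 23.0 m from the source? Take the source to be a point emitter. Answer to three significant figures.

0.0514 h

By the inverse-square law, rate at 23.0 m:
(2.31/23.0)² = 0.01009, so 155 × 0.01009 = 1.564 R/h.
Stay time = 0.0804 R ÷ 1.564 R/h = 0.05141 h.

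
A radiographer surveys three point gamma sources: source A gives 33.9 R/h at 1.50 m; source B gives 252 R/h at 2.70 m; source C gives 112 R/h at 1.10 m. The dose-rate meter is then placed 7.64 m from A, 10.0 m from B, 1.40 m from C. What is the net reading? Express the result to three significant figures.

Each source contributes Iᵢ·(dᵢ/rᵢ)²; contributions add.
A: 33.9 × (1.50/7.64)² = 1.307 R/h
B: 252 × (2.70/10.0)² = 18.37 R/h
C: 112 × (1.10/1.40)² = 69.14 R/h
Total = 1.307 + 18.37 + 69.14 = 88.82 R/h.

88.8 R/h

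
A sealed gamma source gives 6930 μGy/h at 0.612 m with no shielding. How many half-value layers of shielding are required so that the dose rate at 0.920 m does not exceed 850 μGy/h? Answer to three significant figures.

At 0.920 m, distance alone gives (0.612/0.920)² = 0.4425, so 6930 × 0.4425 = 3067 μGy/h.
Further attenuation needed: 3067/850 = 3.608.
n = log₂(3.608) = 1.851 half-value layers.

1.85 half-value layers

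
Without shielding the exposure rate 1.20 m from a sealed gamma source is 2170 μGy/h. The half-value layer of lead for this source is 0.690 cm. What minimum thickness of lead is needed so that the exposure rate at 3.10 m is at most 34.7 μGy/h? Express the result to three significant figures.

2.23 cm

At 3.10 m, distance alone gives 2170 × (1.20/3.10)² = 2170 × 0.1498 = 325.1 μGy/h.
Further attenuation needed: 325.1/34.7 = 9.369.
n = log₂(9.369) = 3.228 half-value layers.
Thickness = 3.228 × 0.690 cm = 2.227 cm.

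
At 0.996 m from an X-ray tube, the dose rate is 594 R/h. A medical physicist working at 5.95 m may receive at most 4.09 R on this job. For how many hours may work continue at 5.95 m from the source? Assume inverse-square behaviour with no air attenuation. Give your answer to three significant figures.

Since intensity falls as 1/r², rate at 5.95 m:
(0.996/5.95)² = 0.02802, so 594 × 0.02802 = 16.64 R/h.
Stay time = 4.09 R ÷ 16.64 R/h = 0.2458 h.

0.246 h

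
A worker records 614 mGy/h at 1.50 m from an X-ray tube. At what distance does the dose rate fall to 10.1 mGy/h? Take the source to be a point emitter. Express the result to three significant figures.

Since intensity falls as 1/r², d₂ = d₁·√(I₁/I₂).
I₁/I₂ = 614/10.1 = 60.79, so d₂ = 1.50 × √60.79 = 11.70 m.

11.7 m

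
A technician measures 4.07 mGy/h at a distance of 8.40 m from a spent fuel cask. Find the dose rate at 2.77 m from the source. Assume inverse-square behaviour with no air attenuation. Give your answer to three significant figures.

Using I₁d₁² = I₂d₂², the rate at 2.77 m is
(8.40/2.77)² = 9.196, so 4.07 × 9.196 = 37.43 mGy/h.

37.4 mGy/h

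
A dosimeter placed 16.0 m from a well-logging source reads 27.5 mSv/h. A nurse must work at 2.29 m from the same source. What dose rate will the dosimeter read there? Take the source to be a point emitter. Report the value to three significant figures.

Since intensity falls as 1/r², scaling from 16.0 m to 2.29 m:
(16.0/2.29)² = 48.82, so 27.5 × 48.82 = 1343 mSv/h.

1340 mSv/h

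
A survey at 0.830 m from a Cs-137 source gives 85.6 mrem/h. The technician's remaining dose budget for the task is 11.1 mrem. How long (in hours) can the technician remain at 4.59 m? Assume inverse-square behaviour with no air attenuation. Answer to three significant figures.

Since intensity falls as 1/r², rate at 4.59 m:
(0.830/4.59)² = 0.03270, so 85.6 × 0.03270 = 2.799 mrem/h.
Stay time = 11.1 mrem ÷ 2.799 mrem/h = 3.966 h.

3.97 h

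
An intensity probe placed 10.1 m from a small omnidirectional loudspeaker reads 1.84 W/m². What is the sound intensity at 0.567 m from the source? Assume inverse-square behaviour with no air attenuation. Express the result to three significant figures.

Since intensity falls as 1/r², scaling from 10.1 m to 0.567 m:
1.84 × (10.1/0.567)² = 1.84 × 317.3 = 583.8 W/m².

584 W/m²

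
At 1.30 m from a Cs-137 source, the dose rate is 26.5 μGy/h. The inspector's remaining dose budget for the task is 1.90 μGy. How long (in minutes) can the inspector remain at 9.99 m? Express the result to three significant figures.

254 min

Using I₁d₁² = I₂d₂², rate at 9.99 m:
26.5 × (1.30/9.99)² = 26.5 × 0.01693 = 0.4486 μGy/h.
Stay time = 1.90 μGy ÷ 0.4486 μGy/h = 4.235 h = 254.1 min.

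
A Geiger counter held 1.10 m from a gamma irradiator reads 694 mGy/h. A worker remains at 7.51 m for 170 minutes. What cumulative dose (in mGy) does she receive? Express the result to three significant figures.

42.2 mGy

Applying the 1/r² law, rate at 7.51 m:
694 × (1.10/7.51)² = 694 × 0.02145 = 14.89 mGy/h.
Dose = rate × time = 14.89 mGy/h × 2.833 h = 42.18 mGy.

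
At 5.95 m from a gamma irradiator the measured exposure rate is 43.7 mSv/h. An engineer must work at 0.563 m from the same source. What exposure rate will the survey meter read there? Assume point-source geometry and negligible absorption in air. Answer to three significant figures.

4880 mSv/h

By the inverse-square law, scaling from 5.95 m to 0.563 m:
(5.95/0.563)² = 111.7, so 43.7 × 111.7 = 4881 mSv/h.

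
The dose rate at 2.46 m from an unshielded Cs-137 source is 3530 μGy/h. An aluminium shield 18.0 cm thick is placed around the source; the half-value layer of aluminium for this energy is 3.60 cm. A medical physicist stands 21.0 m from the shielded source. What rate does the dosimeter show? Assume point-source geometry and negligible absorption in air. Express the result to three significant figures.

1.51 μGy/h

Distance alone: (2.46/21.0)² = 0.01372, so 3530 × 0.01372 = 48.43 μGy/h.
Shield: 18.0/3.60 = 5.000 half-value layers → attenuation 2^(−5.000) = 0.03125.
Combined: 48.43 × 0.03125 = 1.513 μGy/h.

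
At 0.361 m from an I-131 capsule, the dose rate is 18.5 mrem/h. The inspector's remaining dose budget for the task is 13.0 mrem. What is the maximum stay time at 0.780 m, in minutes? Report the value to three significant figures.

Using I₁d₁² = I₂d₂², rate at 0.780 m:
18.5 × (0.361/0.780)² = 18.5 × 0.2142 = 3.963 mrem/h.
Stay time = 13.0 mrem ÷ 3.963 mrem/h = 3.280 h = 196.8 min.

197 min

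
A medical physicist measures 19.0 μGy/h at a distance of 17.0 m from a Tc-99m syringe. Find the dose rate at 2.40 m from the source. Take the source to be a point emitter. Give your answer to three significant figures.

Intensity scales as (d₁/d₂)², so the rate at 2.40 m is
(17.0/2.40)² = 50.17, so 19.0 × 50.17 = 953.2 μGy/h.

953 μGy/h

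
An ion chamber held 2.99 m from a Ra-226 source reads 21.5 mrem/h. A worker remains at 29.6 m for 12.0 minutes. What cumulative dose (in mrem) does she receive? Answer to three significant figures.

0.0439 mrem

Applying the 1/r² law, rate at 29.6 m:
21.5 × (2.99/29.6)² = 21.5 × 0.01020 = 0.2193 mrem/h.
Dose = rate × time = 0.2193 mrem/h × 0.2000 h = 0.04386 mrem.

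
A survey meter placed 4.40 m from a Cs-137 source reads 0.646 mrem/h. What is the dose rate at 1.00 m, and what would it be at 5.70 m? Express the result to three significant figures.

Since intensity falls as 1/r²,
At 1.00 m: 0.646 × (4.40/1.00)² = 0.646 × 19.36 = 12.51 mrem/h
At 5.70 m: (1.00/5.70)² = 0.03078, so 12.51 × 0.03078 = 0.3851 mrem/h.

12.5 mrem/h; 0.385 mrem/h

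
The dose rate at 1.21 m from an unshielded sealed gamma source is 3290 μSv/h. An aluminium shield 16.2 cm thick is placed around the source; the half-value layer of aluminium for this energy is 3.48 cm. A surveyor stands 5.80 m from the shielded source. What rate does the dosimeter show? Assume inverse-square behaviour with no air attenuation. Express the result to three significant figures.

5.68 μSv/h

Distance alone: (1.21/5.80)² = 0.04352, so 3290 × 0.04352 = 143.2 μSv/h.
Shield: 16.2/3.48 = 4.655 half-value layers → attenuation 2^(−4.655) = 0.03969.
Combined: 143.2 × 0.03969 = 5.684 μSv/h.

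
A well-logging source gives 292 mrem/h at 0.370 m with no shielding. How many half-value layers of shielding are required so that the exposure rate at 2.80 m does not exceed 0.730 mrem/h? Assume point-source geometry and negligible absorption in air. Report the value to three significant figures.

2.80 half-value layers

At 2.80 m, distance alone gives 292 × (0.370/2.80)² = 292 × 0.01746 = 5.098 mrem/h.
Further attenuation needed: 5.098/0.730 = 6.984.
n = log₂(6.984) = 2.804 half-value layers.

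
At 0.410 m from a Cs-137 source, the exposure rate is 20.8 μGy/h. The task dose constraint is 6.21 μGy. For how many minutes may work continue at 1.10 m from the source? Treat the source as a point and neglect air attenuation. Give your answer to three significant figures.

Using I₁d₁² = I₂d₂², rate at 1.10 m:
(0.410/1.10)² = 0.1389, so 20.8 × 0.1389 = 2.889 μGy/h.
Stay time = 6.21 μGy ÷ 2.889 μGy/h = 2.150 h = 129.0 min.

129 min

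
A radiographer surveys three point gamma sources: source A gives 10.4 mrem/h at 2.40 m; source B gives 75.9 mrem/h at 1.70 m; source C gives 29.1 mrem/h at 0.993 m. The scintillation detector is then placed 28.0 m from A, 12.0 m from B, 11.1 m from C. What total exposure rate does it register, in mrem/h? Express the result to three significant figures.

By superposition, sum each source's inverse-square contribution:
A: 10.4 × (2.40/28.0)² = 0.07641 mrem/h
B: 75.9 × (1.70/12.0)² = 1.523 mrem/h
C: 29.1 × (0.993/11.1)² = 0.2329 mrem/h
Total = 0.07641 + 1.523 + 0.2329 = 1.832 mrem/h.

1.83 mrem/h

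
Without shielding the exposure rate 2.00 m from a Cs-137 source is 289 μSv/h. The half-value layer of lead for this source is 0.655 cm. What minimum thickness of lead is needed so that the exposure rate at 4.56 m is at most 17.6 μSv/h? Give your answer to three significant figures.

At 4.56 m, distance alone gives 289 × (2.00/4.56)² = 289 × 0.1924 = 55.60 μSv/h.
Further attenuation needed: 55.60/17.6 = 3.159.
n = log₂(3.159) = 1.659 half-value layers.
Thickness = 1.659 × 0.655 cm = 1.087 cm.

1.09 cm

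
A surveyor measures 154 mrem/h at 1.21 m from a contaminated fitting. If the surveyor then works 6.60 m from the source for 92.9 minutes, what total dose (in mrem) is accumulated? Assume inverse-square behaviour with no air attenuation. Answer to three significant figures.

By the inverse-square law, rate at 6.60 m:
(1.21/6.60)² = 0.03361, so 154 × 0.03361 = 5.176 mrem/h.
Dose = rate × time = 5.176 mrem/h × 1.548 h = 8.012 mrem.

8.01 mrem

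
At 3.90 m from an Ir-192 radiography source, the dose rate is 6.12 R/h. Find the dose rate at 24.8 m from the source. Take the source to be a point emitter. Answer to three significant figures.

0.151 R/h

Intensity scales as (d₁/d₂)², so the rate at 24.8 m is
6.12 × (3.90/24.8)² = 6.12 × 0.02473 = 0.1513 R/h.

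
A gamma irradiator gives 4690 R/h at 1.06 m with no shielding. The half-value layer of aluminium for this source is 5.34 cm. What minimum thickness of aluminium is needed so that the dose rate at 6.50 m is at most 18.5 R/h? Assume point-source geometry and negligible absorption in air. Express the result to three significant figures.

At 6.50 m, distance alone gives 4690 × (1.06/6.50)² = 4690 × 0.02659 = 124.7 R/h.
Further attenuation needed: 124.7/18.5 = 6.741.
n = log₂(6.741) = 2.753 half-value layers.
Thickness = 2.753 × 5.34 cm = 14.70 cm.

14.7 cm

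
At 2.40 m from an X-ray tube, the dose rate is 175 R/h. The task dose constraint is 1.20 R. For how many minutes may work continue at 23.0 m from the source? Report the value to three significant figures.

37.8 min

By the inverse-square law, rate at 23.0 m:
(2.40/23.0)² = 0.01089, so 175 × 0.01089 = 1.906 R/h.
Stay time = 1.20 R ÷ 1.906 R/h = 0.6296 h = 37.78 min.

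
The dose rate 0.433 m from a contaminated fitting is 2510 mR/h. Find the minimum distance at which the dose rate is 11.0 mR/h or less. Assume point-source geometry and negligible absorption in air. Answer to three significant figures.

Using I₁d₁² = I₂d₂², d₂ = d₁·√(I₁/I₂).
I₁/I₂ = 2510/11.0 = 228.2, so d₂ = 0.433 × √228.2 = 6.541 m.

6.54 m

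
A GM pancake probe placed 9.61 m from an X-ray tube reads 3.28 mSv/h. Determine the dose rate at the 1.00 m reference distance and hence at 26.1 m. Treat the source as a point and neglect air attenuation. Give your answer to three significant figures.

Applying the 1/r² law,
At 1.00 m: 3.28 × (9.61/1.00)² = 3.28 × 92.35 = 302.9 mSv/h
At 26.1 m: (1.00/26.1)² = 0.001468, so 302.9 × 0.001468 = 0.4447 mSv/h.

303 mSv/h; 0.445 mSv/h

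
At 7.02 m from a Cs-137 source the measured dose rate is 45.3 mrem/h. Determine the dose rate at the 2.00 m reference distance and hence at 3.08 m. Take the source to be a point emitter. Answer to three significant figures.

558 mrem/h; 235 mrem/h

Intensity scales as (d₁/d₂)², so
At 2.00 m: 45.3 × (7.02/2.00)² = 45.3 × 12.32 = 558.1 mrem/h
At 3.08 m: (2.00/3.08)² = 0.4217, so 558.1 × 0.4217 = 235.4 mrem/h.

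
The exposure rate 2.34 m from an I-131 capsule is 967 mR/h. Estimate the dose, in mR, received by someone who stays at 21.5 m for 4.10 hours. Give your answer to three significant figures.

Intensity scales as (d₁/d₂)², so rate at 21.5 m:
967 × (2.34/21.5)² = 967 × 0.01185 = 11.46 mR/h.
Dose = rate × time = 11.46 mR/h × 4.100 h = 46.99 mR.

47.0 mR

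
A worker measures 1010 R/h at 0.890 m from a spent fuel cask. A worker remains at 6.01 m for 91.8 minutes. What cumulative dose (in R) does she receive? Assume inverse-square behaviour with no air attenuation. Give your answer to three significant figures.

33.9 R

Applying the 1/r² law, rate at 6.01 m:
1010 × (0.890/6.01)² = 1010 × 0.02193 = 22.15 R/h.
Dose = rate × time = 22.15 R/h × 1.530 h = 33.89 R.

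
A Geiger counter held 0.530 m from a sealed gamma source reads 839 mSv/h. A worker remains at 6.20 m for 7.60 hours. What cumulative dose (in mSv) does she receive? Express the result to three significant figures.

46.6 mSv

Intensity scales as (d₁/d₂)², so rate at 6.20 m:
839 × (0.530/6.20)² = 839 × 0.007307 = 6.131 mSv/h.
Dose = rate × time = 6.131 mSv/h × 7.600 h = 46.60 mSv.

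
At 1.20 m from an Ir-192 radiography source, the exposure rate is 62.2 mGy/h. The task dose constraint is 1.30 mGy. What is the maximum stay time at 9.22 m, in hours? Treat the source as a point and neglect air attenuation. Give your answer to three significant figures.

Intensity scales as (d₁/d₂)², so rate at 9.22 m:
(1.20/9.22)² = 0.01694, so 62.2 × 0.01694 = 1.054 mGy/h.
Stay time = 1.30 mGy ÷ 1.054 mGy/h = 1.233 h.

1.23 h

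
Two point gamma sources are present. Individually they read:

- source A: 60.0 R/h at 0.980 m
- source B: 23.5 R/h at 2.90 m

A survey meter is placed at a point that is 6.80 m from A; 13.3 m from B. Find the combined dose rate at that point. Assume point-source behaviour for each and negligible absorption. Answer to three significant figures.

Each source contributes Iᵢ·(dᵢ/rᵢ)²; contributions add.
A: 60.0 × (0.980/6.80)² = 1.246 R/h
B: 23.5 × (2.90/13.3)² = 1.117 R/h
Total = 1.246 + 1.117 = 2.363 R/h.

2.36 R/h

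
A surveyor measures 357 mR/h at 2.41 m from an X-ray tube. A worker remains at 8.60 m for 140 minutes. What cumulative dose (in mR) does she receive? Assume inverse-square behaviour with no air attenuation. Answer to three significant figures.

65.4 mR

Since intensity falls as 1/r², rate at 8.60 m:
357 × (2.41/8.60)² = 357 × 0.07853 = 28.04 mR/h.
Dose = rate × time = 28.04 mR/h × 2.333 h = 65.42 mR.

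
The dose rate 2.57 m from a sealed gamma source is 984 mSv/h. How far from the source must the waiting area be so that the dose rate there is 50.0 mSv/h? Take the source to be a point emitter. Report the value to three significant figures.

11.4 m

Since intensity falls as 1/r², d₂ = d₁·√(I₁/I₂).
I₁/I₂ = 984/50.0 = 19.68, so d₂ = 2.57 × √19.68 = 11.40 m.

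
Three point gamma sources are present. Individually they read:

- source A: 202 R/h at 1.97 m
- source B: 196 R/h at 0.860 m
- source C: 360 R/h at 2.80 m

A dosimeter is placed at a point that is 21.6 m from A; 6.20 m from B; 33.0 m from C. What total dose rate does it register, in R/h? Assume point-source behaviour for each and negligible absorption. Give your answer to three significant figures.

By superposition, sum each source's inverse-square contribution:
A: 202 × (1.97/21.6)² = 1.680 R/h
B: 196 × (0.860/6.20)² = 3.771 R/h
C: 360 × (2.80/33.0)² = 2.592 R/h
Total = 1.680 + 3.771 + 2.592 = 8.043 R/h.

8.04 R/h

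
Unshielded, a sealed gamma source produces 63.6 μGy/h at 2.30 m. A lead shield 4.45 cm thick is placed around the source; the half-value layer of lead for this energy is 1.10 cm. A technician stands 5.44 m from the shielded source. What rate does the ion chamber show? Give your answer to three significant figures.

Distance alone: (2.30/5.44)² = 0.1788, so 63.6 × 0.1788 = 11.37 μGy/h.
Shield: 4.45/1.10 = 4.045 half-value layers → attenuation 2^(−4.045) = 0.06058.
Combined: 11.37 × 0.06058 = 0.6888 μGy/h.

0.689 μGy/h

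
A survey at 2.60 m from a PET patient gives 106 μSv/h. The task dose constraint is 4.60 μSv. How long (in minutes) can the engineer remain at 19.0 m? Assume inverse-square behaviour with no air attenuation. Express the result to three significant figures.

Intensity scales as (d₁/d₂)², so rate at 19.0 m:
(2.60/19.0)² = 0.01873, so 106 × 0.01873 = 1.985 μSv/h.
Stay time = 4.60 μSv ÷ 1.985 μSv/h = 2.317 h = 139.0 min.

139 min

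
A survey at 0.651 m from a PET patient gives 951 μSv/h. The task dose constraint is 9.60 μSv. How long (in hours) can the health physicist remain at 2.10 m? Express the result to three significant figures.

0.105 h

By the inverse-square law, rate at 2.10 m:
(0.651/2.10)² = 0.09610, so 951 × 0.09610 = 91.39 μSv/h.
Stay time = 9.60 μSv ÷ 91.39 μSv/h = 0.1050 h.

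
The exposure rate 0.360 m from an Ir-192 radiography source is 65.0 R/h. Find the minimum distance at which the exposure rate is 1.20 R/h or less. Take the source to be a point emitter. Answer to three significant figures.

2.65 m

By the inverse-square law, d₂ = d₁·√(I₁/I₂).
I₁/I₂ = 65.0/1.20 = 54.17, so d₂ = 0.360 × √54.17 = 2.650 m.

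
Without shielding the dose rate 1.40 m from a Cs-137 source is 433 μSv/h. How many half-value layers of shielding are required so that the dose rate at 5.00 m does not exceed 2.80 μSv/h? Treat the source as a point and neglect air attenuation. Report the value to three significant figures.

3.60 half-value layers

At 5.00 m, distance alone gives 433 × (1.40/5.00)² = 433 × 0.07840 = 33.95 μSv/h.
Further attenuation needed: 33.95/2.80 = 12.13.
n = log₂(12.13) = 3.601 half-value layers.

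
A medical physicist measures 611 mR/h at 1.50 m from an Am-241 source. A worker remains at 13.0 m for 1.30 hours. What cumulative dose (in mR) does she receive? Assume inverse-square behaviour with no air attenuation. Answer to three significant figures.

Intensity scales as (d₁/d₂)², so rate at 13.0 m:
611 × (1.50/13.0)² = 611 × 0.01331 = 8.132 mR/h.
Dose = rate × time = 8.132 mR/h × 1.300 h = 10.57 mR.

10.6 mR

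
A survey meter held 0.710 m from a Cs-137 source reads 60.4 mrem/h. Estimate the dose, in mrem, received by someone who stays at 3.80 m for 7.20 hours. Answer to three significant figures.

Intensity scales as (d₁/d₂)², so rate at 3.80 m:
60.4 × (0.710/3.80)² = 60.4 × 0.03491 = 2.109 mrem/h.
Dose = rate × time = 2.109 mrem/h × 7.200 h = 15.18 mrem.

15.2 mrem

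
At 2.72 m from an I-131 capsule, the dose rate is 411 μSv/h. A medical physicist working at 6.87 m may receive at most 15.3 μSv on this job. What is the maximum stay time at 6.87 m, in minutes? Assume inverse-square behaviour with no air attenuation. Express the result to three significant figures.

14.2 min

Intensity scales as (d₁/d₂)², so rate at 6.87 m:
411 × (2.72/6.87)² = 411 × 0.1568 = 64.44 μSv/h.
Stay time = 15.3 μSv ÷ 64.44 μSv/h = 0.2374 h = 14.24 min.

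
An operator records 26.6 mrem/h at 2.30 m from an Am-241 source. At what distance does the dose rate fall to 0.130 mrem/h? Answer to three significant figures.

32.9 m

Intensity scales as (d₁/d₂)², so d₂ = d₁·√(I₁/I₂).
I₁/I₂ = 26.6/0.130 = 204.6, so d₂ = 2.30 × √204.6 = 32.90 m.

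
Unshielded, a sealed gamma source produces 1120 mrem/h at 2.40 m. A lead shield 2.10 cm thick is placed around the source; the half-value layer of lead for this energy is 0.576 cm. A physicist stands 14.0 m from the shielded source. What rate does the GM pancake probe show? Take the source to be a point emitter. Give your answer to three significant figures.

2.63 mrem/h

Distance alone: 1120 × (2.40/14.0)² = 1120 × 0.02939 = 32.92 mrem/h.
Shield: 2.10/0.576 = 3.646 half-value layers → attenuation 2^(−3.646) = 0.07988.
Combined: 32.92 × 0.07988 = 2.630 mrem/h.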